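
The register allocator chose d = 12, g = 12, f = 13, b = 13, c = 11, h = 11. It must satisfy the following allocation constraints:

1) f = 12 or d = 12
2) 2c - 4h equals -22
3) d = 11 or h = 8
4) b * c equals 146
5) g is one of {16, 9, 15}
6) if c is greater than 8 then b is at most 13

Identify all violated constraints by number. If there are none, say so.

1) f = 13 ≠ 12, but d = 12 = 12 (second disjunct) — holds.
2) 2c - 4h = 2(11) - 4(11) = -22 — holds.
3) d = 12 ≠ 11 and h = 11 ≠ 8; both disjuncts false — does not hold.
4) b * c = 13 * 11 = 143, not 146 — does not hold.
5) g = 12 is not in {16, 9, 15} — does not hold.
6) c = 11 > 8, so we need b ≤ 13; b = 13 ≤ 13 — holds.

Violated: 3, 4, 5.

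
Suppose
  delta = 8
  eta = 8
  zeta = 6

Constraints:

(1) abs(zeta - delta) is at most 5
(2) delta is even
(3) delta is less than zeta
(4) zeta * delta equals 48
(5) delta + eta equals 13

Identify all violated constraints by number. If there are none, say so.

No — constraints 3 and 5 are not satisfied.

(1) abs(6 - 8) = 2; 2 ≤ 5  yes
(2) delta = 8 is even  yes
(3) delta = 8, zeta = 6; 8 ≥ 6 (want <)  no
(4) zeta * delta = 6 * 8 = 48  yes
(5) delta + eta = 8 + 8 = 16, not 13  no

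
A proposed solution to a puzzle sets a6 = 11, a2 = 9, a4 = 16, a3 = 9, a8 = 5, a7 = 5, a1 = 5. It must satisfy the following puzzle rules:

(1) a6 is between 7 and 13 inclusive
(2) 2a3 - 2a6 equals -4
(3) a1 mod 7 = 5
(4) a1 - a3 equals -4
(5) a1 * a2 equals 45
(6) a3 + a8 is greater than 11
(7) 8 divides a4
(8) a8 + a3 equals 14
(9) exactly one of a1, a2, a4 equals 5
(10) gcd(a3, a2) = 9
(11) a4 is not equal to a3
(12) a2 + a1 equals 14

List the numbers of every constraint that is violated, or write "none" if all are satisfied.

None — every constraint holds.

(1) a6 = 11 lies in [7, 13] — OK.
(2) 2a3 - 2a6 = 2(9) - 2(11) = -4 — OK.
(3) 5 mod 7 = 5 — OK.
(4) a1 - a3 = 5 - 9 = -4 — OK.
(5) a1 * a2 = 5 * 9 = 45 — OK.
(6) a3 + a8 = 9 + 5 = 14; 14 > 11 — OK.
(7) 16 / 8 = 2, so 8 divides 16 — OK.
(8) a8 + a3 = 5 + 9 = 14 — OK.
(9) a1=5, a2=9, a4=16; 1 of them equals 5 — OK.
(10) gcd(9, 9) = 9 — OK.
(11) a4 = 16, a3 = 9; distinct — OK.
(12) a2 + a1 = 9 + 5 = 14 — OK.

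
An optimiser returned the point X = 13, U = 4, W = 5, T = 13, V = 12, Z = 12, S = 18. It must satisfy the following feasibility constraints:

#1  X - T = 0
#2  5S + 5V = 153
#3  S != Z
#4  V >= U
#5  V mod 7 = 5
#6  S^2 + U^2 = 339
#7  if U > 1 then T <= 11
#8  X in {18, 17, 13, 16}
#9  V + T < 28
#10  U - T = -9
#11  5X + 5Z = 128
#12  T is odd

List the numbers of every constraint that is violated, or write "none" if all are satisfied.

#1 X - T = 13 - 13 = 0  yes
#2 5S + 5V = 5(18) + 5(12) = 150, not 153  no
#3 S = 18, Z = 12; distinct  yes
#4 V = 12, U = 4; 12 ≥ 4  yes
#5 12 mod 7 = 5  yes
#6 S^2 + U^2 = 18^2 + 4^2 = 324 + 16 = 340, not 339  no
#7 U = 4 > 1, so we need T ≤ 11; but T = 13 > 11  no
#8 X = 13 is in {18, 17, 13, 16}  yes
#9 V + T = 12 + 13 = 25; 25 < 28  yes
#10 U - T = 4 - 13 = -9  yes
#11 5X + 5Z = 5(13) + 5(12) = 125, not 128  no
#12 T = 13 is odd  yes

Violated: 2, 6, 7, and 11.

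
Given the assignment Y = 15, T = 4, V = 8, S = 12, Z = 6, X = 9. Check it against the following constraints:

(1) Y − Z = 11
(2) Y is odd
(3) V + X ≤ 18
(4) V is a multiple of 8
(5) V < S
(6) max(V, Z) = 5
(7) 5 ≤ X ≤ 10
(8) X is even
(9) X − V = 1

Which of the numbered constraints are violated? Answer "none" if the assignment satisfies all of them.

No — constraints 1, 6, 8 are not satisfied.

(1) Y − Z = 15 − 6 = 9, not 11 — violated.
(2) Y = 15 is odd — satisfied.
(3) V + X = 8 + 9 = 17; 17 ≤ 18 — satisfied.
(4) 8 / 8 = 1, so 8 divides 8 — satisfied.
(5) V = 8, S = 12; 8 < 12 — satisfied.
(6) max(8, 6) = 8, not 5 — violated.
(7) X = 9 lies in [5, 10] — satisfied.
(8) X = 9 is odd — violated.
(9) X − V = 9 − 8 = 1 — satisfied.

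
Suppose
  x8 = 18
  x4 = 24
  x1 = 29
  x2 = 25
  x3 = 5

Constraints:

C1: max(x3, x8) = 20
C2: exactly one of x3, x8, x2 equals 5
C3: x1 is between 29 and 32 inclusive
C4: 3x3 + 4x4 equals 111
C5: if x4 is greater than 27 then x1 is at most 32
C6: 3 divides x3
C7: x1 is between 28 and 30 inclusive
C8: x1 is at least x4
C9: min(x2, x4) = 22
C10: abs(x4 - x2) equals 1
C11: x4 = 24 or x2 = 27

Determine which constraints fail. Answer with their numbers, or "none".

C1: max(5, 18) = 18, not 20 — does not hold.
C2: x3=5, x8=18, x2=25; 1 of them equals 5 — holds.
C3: x1 = 29 lies in [29, 32] — holds.
C4: 3x3 + 4x4 = 3(5) + 4(24) = 111 — holds.
C5: x4 = 24, not > 27; antecedent false, conditional vacuously true — holds.
C6: 5 = 3*1 + 2, so 3 does not divide 5 — does not hold.
C7: x1 = 29 lies in [28, 30] — holds.
C8: x1 = 29, x4 = 24; 29 ≥ 24 — holds.
C9: min(25, 24) = 24, not 22 — does not hold.
C10: abs(24 - 25) = 1 — holds.
C11: x4 = 24 = 24 (first disjunct) — holds.

The assignment fails constraints 1, 6, and 9.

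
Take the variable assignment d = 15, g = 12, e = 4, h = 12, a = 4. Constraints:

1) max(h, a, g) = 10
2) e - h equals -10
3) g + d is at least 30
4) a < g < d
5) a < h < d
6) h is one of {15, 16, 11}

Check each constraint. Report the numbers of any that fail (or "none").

1) max(12, 4, 12) = 12, not 10 — violated.
2) e - h = 4 - 12 = -8, not -10 — violated.
3) g + d = 12 + 15 = 27; 27 < 30, bound 30 not met — violated.
4) values 4 < 12 < 15 — satisfied.
5) values 4 < 12 < 15 — satisfied.
6) h = 12 is not in {15, 16, 11} — violated.

The assignment fails constraints 1, 2, 3, and 6.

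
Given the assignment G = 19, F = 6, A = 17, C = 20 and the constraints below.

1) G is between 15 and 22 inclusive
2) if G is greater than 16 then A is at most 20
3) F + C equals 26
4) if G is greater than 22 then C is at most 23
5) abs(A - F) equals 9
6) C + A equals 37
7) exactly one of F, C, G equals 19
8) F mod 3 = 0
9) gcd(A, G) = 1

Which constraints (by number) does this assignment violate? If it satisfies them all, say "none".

1) G = 19 lies in [15, 22] — holds.
2) G = 19 > 16, so we need A ≤ 20; A = 17 ≤ 20 — holds.
3) F + C = 6 + 20 = 26 — holds.
4) G = 19, not > 22; antecedent false, conditional vacuously true — holds.
5) abs(17 - 6) = 11, not 9 — does not hold.
6) C + A = 20 + 17 = 37 — holds.
7) F=6, C=20, G=19; 1 of them equals 19 — holds.
8) 6 mod 3 = 0 — holds.
9) gcd(17, 19) = 1 — holds.

Constraint 5 does not hold.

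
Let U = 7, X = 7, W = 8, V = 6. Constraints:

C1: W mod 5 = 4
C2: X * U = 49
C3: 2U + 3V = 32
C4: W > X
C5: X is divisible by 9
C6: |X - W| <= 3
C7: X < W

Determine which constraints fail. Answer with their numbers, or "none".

Violated: 1, 5.

C1: 8 mod 5 = 3, not 4  ✗
C2: X * U = 7 * 7 = 49  ✓
C3: 2U + 3V = 2(7) + 3(6) = 32  ✓
C4: W = 8, X = 7; 8 > 7  ✓
C5: 7 = 9*0 + 7, so 9 does not divide 7  ✗
C6: |7 - 8| = 1; 1 ≤ 3  ✓
C7: X = 7, W = 8; 7 < 8  ✓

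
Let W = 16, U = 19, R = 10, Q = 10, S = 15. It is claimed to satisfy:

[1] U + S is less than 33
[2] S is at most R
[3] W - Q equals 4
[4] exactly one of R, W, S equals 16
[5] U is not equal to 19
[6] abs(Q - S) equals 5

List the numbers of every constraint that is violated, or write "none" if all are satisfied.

Constraints 1, 2, 3, and 5 are violated.

[1] U + S = 19 + 15 = 34; 34 ≥ 33, bound 33 not met  false
[2] S = 15, R = 10; 15 > 10 (want ≤)  false
[3] W - Q = 16 - 10 = 6, not 4  false
[4] R=10, W=16, S=15; 1 of them equals 16  true
[5] U = 19, but 19 is required to differ  false
[6] abs(10 - 15) = 5  true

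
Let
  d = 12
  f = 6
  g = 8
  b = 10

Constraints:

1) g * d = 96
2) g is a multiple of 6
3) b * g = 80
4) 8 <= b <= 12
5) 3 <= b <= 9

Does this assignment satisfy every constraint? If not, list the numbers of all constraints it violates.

1) g * d = 8 * 12 = 96 — OK.
2) 8 = 6*1 + 2, so 6 does not divide 8 — violated.
3) b * g = 10 * 8 = 80 — OK.
4) b = 10 lies in [8, 12] — OK.
5) b = 10 is outside [3, 9] — violated.

The assignment fails constraints 2, 5.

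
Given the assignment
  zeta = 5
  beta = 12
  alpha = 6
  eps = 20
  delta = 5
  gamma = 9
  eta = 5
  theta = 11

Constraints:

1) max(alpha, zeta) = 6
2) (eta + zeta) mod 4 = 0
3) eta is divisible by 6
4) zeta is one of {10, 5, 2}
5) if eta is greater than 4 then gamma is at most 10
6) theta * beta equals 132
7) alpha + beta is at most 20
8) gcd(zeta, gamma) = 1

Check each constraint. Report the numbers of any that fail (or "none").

The assignment fails constraints 2, 3.

1) max(6, 5) = 6  OK
2) eta + zeta = 10; 10 mod 4 = 2, not 0  FAIL
3) 5 = 6*0 + 5, so 6 does not divide 5  FAIL
4) zeta = 5 is in {10, 5, 2}  OK
5) eta = 5 > 4, so we need gamma ≤ 10; gamma = 9 ≤ 10  OK
6) theta * beta = 11 * 12 = 132  OK
7) alpha + beta = 6 + 12 = 18; 18 ≤ 20  OK
8) gcd(5, 9) = 1  OK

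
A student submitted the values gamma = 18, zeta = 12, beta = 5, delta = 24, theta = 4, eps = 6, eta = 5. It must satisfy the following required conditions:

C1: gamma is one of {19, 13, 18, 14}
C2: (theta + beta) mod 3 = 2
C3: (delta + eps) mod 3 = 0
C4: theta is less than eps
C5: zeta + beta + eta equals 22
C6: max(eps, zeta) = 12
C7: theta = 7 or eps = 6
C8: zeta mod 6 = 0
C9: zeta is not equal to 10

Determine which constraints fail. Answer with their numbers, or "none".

Constraint 2 is violated.

C1: gamma = 18 is in {19, 13, 18, 14}  true
C2: theta + beta = 9; 9 mod 3 = 0, not 2  false
C3: delta + eps = 30; 30 mod 3 = 0  true
C4: theta = 4, eps = 6; 4 < 6  true
C5: zeta + beta + eta = 12 + 5 + 5 = 22  true
C6: max(6, 12) = 12  true
C7: theta = 4 ≠ 7, but eps = 6 = 6 (second disjunct)  true
C8: 12 mod 6 = 0  true
C9: zeta = 12, and 12 ≠ 10  true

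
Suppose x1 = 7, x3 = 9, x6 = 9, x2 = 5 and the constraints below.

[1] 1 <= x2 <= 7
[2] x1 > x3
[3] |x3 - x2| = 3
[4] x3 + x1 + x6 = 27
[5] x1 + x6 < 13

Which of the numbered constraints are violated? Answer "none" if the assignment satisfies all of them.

[1] x2 = 5 lies in [1, 7] — OK.
[2] x1 = 7, x3 = 9; 7 ≤ 9 (want >) — violated.
[3] |9 - 5| = 4, not 3 — violated.
[4] x3 + x1 + x6 = 9 + 7 + 9 = 25, not 27 — violated.
[5] x1 + x6 = 7 + 9 = 16; 16 ≥ 13, bound 13 not met — violated.

Constraints 2, 3, 4, and 5 are violated.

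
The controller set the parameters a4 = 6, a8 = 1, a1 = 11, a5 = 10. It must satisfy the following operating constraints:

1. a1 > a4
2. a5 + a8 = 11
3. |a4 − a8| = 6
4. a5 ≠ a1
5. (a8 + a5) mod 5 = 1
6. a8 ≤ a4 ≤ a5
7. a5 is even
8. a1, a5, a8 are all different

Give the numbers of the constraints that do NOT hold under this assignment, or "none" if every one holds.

Constraint 3 does not hold.

1. a1 = 11, a4 = 6; 11 > 6 — holds.
2. a5 + a8 = 10 + 1 = 11 — holds.
3. |6 − 1| = 5, not 6 — does not hold.
4. a5 = 10, a1 = 11; distinct — holds.
5. a8 + a5 = 11; 11 mod 5 = 1 — holds.
6. values 1 ≤ 6 ≤ 10 — holds.
7. a5 = 10 is even — holds.
8. values 11, 10, 1 are pairwise distinct — holds.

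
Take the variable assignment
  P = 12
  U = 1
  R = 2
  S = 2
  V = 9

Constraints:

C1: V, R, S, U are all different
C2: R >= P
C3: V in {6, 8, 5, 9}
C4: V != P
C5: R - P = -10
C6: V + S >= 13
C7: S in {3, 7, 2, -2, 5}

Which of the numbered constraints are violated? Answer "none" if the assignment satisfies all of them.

The assignment fails constraints 1, 2, 6.

C1: R = S = 2, not all different — violated.
C2: R = 2, P = 12; 2 < 12 (want ≥) — violated.
C3: V = 9 is in {6, 8, 5, 9} — satisfied.
C4: V = 9, P = 12; distinct — satisfied.
C5: R - P = 2 - 12 = -10 — satisfied.
C6: V + S = 9 + 2 = 11; 11 < 13, bound 13 not met — violated.
C7: S = 2 is in {3, 7, 2, -2, 5} — satisfied.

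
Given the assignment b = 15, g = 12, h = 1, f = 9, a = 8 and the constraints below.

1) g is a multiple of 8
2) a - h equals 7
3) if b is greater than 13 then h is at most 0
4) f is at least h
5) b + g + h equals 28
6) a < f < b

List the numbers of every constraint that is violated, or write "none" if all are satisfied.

1) 12 = 8*1 + 4, so 8 does not divide 12  fails
2) a - h = 8 - 1 = 7  holds
3) b = 15 > 13, so we need h ≤ 0; but h = 1 > 0  fails
4) f = 9, h = 1; 9 ≥ 1  holds
5) b + g + h = 15 + 12 + 1 = 28  holds
6) values 8 < 9 < 15  holds

Constraints 1, 3 do not hold.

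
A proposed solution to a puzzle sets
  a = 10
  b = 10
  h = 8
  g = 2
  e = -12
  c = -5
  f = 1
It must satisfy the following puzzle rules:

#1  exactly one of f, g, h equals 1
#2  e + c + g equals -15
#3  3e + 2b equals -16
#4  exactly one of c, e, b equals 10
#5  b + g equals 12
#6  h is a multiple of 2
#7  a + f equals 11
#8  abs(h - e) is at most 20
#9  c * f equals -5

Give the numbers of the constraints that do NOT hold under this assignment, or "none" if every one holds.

The assignment satisfies every constraint.

#1 f=1, g=2, h=8; 1 of them equals 1  OK
#2 e + c + g = -12 + (-5) + 2 = -15  OK
#3 3e + 2b = 3(-12) + 2(10) = -16  OK
#4 c=-5, e=-12, b=10; 1 of them equals 10  OK
#5 b + g = 10 + 2 = 12  OK
#6 8 / 2 = 4, so 2 divides 8  OK
#7 a + f = 10 + 1 = 11  OK
#8 abs(8 - (-12)) = 20; 20 ≤ 20  OK
#9 c * f = -5 * 1 = -5  OK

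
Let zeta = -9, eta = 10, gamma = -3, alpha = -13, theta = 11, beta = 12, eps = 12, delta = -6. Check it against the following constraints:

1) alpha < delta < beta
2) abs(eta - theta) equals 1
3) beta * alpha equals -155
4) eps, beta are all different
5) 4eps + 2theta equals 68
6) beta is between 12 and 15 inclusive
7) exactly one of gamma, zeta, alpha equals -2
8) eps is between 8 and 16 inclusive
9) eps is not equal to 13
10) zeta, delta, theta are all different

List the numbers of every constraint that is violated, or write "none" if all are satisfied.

Violated: 3, 4, 5, and 7.

1) values -13 < -6 < 12  yes
2) abs(10 - 11) = 1  yes
3) beta * alpha = 12 * (-13) = -156, not -155  no
4) eps = beta = 12, not all different  no
5) 4eps + 2theta = 4(12) + 2(11) = 70, not 68  no
6) beta = 12 lies in [12, 15]  yes
7) gamma=-3, zeta=-9, alpha=-13; 0 of them equal -2, not exactly one  no
8) eps = 12 lies in [8, 16]  yes
9) eps = 12, and 12 ≠ 13  yes
10) values -9, -6, 11 are pairwise distinct  yes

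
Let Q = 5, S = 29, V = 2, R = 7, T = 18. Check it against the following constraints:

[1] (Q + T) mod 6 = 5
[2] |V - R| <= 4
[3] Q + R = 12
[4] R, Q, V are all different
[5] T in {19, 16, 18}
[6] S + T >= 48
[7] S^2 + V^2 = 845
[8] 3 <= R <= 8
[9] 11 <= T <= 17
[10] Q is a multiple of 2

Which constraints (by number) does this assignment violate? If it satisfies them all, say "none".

[1] Q + T = 23; 23 mod 6 = 5  yes
[2] |2 - 7| = 5; 5 > 4, exceeds bound 4  no
[3] Q + R = 5 + 7 = 12  yes
[4] values 7, 5, 2 are pairwise distinct  yes
[5] T = 18 is in {19, 16, 18}  yes
[6] S + T = 29 + 18 = 47; 47 < 48, bound 48 not met  no
[7] S^2 + V^2 = 29^2 + 2^2 = 841 + 4 = 845  yes
[8] R = 7 lies in [3, 8]  yes
[9] T = 18 is outside [11, 17]  no
[10] 5 = 2*2 + 1, so 2 does not divide 5  no

Violated: 2, 6, 9, and 10.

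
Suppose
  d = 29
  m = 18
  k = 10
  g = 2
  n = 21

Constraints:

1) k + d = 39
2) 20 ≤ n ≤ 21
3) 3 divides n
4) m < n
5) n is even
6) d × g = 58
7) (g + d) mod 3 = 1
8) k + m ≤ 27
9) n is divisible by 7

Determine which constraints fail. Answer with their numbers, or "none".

The assignment fails constraints 5 and 8.

1) k + d = 10 + 29 = 39 — OK.
2) n = 21 lies in [20, 21] — OK.
3) 21 / 3 = 7, so 3 divides 21 — OK.
4) m = 18, n = 21; 18 < 21 — OK.
5) n = 21 is odd — violated.
6) d × g = 29 × 2 = 58 — OK.
7) g + d = 31; 31 mod 3 = 1 — OK.
8) k + m = 10 + 18 = 28; 28 > 27, bound 27 not met — violated.
9) 21 / 7 = 3, so 7 divides 21 — OK.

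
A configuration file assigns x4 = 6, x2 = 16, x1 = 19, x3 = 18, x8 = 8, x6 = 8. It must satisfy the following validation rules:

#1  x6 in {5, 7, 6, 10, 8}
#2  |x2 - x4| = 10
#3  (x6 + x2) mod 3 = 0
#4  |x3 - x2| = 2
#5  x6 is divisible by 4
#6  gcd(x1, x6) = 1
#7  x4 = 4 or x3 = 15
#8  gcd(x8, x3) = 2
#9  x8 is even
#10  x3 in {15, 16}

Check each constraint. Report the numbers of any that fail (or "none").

#1 x6 = 8 is in {5, 7, 6, 10, 8} — OK.
#2 |16 - 6| = 10 — OK.
#3 x6 + x2 = 24; 24 mod 3 = 0 — OK.
#4 |18 - 16| = 2 — OK.
#5 8 / 4 = 2, so 4 divides 8 — OK.
#6 gcd(19, 8) = 1 — OK.
#7 x4 = 6 ≠ 4 and x3 = 18 ≠ 15; both disjuncts false — violated.
#8 gcd(8, 18) = 2 — OK.
#9 x8 = 8 is even — OK.
#10 x3 = 18 is not in {15, 16} — violated.

The assignment fails constraints 7, 10.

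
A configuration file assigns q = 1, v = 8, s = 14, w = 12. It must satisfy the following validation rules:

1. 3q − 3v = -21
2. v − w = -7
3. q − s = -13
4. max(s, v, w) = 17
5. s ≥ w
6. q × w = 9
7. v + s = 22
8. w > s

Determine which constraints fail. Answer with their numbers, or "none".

Violated: 2, 4, 6, 8.

1. 3q − 3v = 3(1) − 3(8) = -21 — OK.
2. v − w = 8 − 12 = -4, not -7 — violated.
3. q − s = 1 − 14 = -13 — OK.
4. max(14, 8, 12) = 14, not 17 — violated.
5. s = 14, w = 12; 14 ≥ 12 — OK.
6. q × w = 1 × 12 = 12, not 9 — violated.
7. v + s = 8 + 14 = 22 — OK.
8. w = 12, s = 14; 12 ≤ 14 (want >) — violated.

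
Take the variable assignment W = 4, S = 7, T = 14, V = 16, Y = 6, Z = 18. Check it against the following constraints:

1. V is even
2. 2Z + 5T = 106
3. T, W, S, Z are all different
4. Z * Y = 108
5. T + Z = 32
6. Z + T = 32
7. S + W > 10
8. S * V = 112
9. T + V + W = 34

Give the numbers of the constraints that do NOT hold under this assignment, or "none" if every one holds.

None — every constraint holds.

1. V = 16 is even — OK.
2. 2Z + 5T = 2(18) + 5(14) = 106 — OK.
3. values 14, 4, 7, 18 are pairwise distinct — OK.
4. Z * Y = 18 * 6 = 108 — OK.
5. T + Z = 14 + 18 = 32 — OK.
6. Z + T = 18 + 14 = 32 — OK.
7. S + W = 7 + 4 = 11; 11 > 10 — OK.
8. S * V = 7 * 16 = 112 — OK.
9. T + V + W = 14 + 16 + 4 = 34 — OK.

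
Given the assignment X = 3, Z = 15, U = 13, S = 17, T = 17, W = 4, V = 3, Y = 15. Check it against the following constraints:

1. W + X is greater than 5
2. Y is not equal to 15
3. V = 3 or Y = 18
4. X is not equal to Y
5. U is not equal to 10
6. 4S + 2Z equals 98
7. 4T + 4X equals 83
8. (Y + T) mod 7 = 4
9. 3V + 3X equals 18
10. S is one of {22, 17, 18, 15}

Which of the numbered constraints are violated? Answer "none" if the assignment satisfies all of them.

The assignment fails constraints 2 and 7.

1. W + X = 4 + 3 = 7; 7 > 5 — satisfied.
2. Y = 15, but 15 is required to differ — violated.
3. V = 3 = 3 (first disjunct) — satisfied.
4. X = 3, Y = 15; distinct — satisfied.
5. U = 13, and 13 ≠ 10 — satisfied.
6. 4S + 2Z = 4(17) + 2(15) = 98 — satisfied.
7. 4T + 4X = 4(17) + 4(3) = 80, not 83 — violated.
8. Y + T = 32; 32 mod 7 = 4 — satisfied.
9. 3V + 3X = 3(3) + 3(3) = 18 — satisfied.
10. S = 17 is in {22, 17, 18, 15} — satisfied.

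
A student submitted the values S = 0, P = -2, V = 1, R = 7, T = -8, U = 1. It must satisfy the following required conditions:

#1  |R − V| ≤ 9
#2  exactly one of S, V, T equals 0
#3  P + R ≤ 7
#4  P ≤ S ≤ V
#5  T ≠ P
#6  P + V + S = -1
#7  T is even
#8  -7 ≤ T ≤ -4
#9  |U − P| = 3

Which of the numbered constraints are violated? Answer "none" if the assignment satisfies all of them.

#1 |7 − 1| = 6; 6 ≤ 9  ✔
#2 S=0, V=1, T=-8; 1 of them equals 0  ✔
#3 P + R = -2 + 7 = 5; 5 ≤ 7  ✔
#4 values -2 ≤ 0 ≤ 1  ✔
#5 T = -8, P = -2; distinct  ✔
#6 P + V + S = -2 + 1 + 0 = -1  ✔
#7 T = -8 is even  ✔
#8 T = -8 is outside [-7, -4]  ✘
#9 |1 − (-2)| = 3  ✔

Constraint 8 is violated.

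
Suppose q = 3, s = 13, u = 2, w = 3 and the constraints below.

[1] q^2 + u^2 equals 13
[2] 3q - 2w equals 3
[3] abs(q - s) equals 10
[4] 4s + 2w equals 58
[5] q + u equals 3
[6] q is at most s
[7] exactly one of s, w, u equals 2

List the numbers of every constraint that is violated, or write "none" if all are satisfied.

The assignment fails constraint 5.

[1] q^2 + u^2 = 3^2 + 2^2 = 9 + 4 = 13 — OK.
[2] 3q - 2w = 3(3) - 2(3) = 3 — OK.
[3] abs(3 - 13) = 10 — OK.
[4] 4s + 2w = 4(13) + 2(3) = 58 — OK.
[5] q + u = 3 + 2 = 5, not 3 — violated.
[6] q = 3, s = 13; 3 ≤ 13 — OK.
[7] s=13, w=3, u=2; 1 of them equals 2 — OK.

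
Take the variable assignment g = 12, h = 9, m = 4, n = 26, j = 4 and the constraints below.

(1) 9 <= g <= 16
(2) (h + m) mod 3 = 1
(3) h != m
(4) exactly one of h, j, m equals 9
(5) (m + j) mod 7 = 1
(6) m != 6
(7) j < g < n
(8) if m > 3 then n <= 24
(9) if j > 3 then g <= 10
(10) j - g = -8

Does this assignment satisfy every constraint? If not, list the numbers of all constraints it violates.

Violated: 8 and 9.

(1) g = 12 lies in [9, 16] — OK.
(2) h + m = 13; 13 mod 3 = 1 — OK.
(3) h = 9, m = 4; distinct — OK.
(4) h=9, j=4, m=4; 1 of them equals 9 — OK.
(5) m + j = 8; 8 mod 7 = 1 — OK.
(6) m = 4, and 4 ≠ 6 — OK.
(7) values 4 < 12 < 26 — OK.
(8) m = 4 > 3, so we need n ≤ 24; but n = 26 > 24 — violated.
(9) j = 4 > 3, so we need g ≤ 10; but g = 12 > 10 — violated.
(10) j - g = 4 - 12 = -8 — OK.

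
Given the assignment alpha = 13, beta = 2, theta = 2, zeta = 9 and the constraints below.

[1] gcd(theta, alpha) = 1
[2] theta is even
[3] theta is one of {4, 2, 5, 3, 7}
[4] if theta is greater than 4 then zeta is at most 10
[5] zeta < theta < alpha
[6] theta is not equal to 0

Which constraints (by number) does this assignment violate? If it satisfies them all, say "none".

[1] gcd(2, 13) = 1  ✓
[2] theta = 2 is even  ✓
[3] theta = 2 is in {4, 2, 5, 3, 7}  ✓
[4] theta = 2, not > 4; antecedent false, conditional vacuously true  ✓
[5] values 9, 2, 13; zeta = 9 is not < theta = 2  ✗
[6] theta = 2, and 2 ≠ 0  ✓

Constraint 5 does not hold.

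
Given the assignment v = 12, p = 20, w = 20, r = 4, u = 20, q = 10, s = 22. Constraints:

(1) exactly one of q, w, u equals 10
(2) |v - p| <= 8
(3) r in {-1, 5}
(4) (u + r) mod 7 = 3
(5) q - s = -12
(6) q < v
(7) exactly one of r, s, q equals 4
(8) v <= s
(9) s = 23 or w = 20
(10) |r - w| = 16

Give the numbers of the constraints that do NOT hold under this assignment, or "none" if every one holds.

(1) q=10, w=20, u=20; 1 of them equals 10 — holds.
(2) |12 - 20| = 8; 8 ≤ 8 — holds.
(3) r = 4 is not in {-1, 5} — does not hold.
(4) u + r = 24; 24 mod 7 = 3 — holds.
(5) q - s = 10 - 22 = -12 — holds.
(6) q = 10, v = 12; 10 < 12 — holds.
(7) r=4, s=22, q=10; 1 of them equals 4 — holds.
(8) v = 12, s = 22; 12 ≤ 22 — holds.
(9) s = 22 ≠ 23, but w = 20 = 20 (second disjunct) — holds.
(10) |4 - 20| = 16 — holds.

Violated: 3.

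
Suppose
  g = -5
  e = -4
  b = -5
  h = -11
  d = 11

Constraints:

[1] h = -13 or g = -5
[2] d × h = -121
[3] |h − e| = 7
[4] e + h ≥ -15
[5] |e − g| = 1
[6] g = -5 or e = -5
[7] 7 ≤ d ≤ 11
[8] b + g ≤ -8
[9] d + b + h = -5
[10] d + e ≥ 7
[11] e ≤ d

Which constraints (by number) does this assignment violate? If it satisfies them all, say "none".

The assignment satisfies every constraint.

[1] h = -11 ≠ -13, but g = -5 = -5 (second disjunct)  OK
[2] d × h = 11 × (-11) = -121  OK
[3] |-11 − (-4)| = 7  OK
[4] e + h = -4 + (-11) = -15; -15 ≥ -15  OK
[5] |-4 − (-5)| = 1  OK
[6] g = -5 = -5 (first disjunct)  OK
[7] d = 11 lies in [7, 11]  OK
[8] b + g = -5 + (-5) = -10; -10 ≤ -8  OK
[9] d + b + h = 11 + (-5) + (-11) = -5  OK
[10] d + e = 11 + (-4) = 7; 7 ≥ 7  OK
[11] e = -4, d = 11; -4 ≤ 11  OK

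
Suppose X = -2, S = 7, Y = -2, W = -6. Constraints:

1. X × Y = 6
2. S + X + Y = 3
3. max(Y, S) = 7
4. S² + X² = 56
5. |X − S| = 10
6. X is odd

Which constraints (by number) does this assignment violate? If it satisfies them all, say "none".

Violated: 1, 4, 5, 6.

1. X × Y = -2 × (-2) = 4, not 6 — violated.
2. S + X + Y = 7 + (-2) + (-2) = 3 — satisfied.
3. max(-2, 7) = 7 — satisfied.
4. S² + X² = 7² + (-2)² = 49 + 4 = 53, not 56 — violated.
5. |-2 − 7| = 9, not 10 — violated.
6. X = -2 is even — violated.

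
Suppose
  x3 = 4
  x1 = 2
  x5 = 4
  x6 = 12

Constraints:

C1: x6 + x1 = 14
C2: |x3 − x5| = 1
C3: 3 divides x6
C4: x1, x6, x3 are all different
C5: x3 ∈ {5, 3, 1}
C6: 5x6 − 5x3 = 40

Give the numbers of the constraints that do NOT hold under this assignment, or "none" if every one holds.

The assignment fails constraints 2, 5.

C1: x6 + x1 = 12 + 2 = 14 — holds.
C2: |4 − 4| = 0, not 1 — does not hold.
C3: 12 / 3 = 4, so 3 divides 12 — holds.
C4: values 2, 12, 4 are pairwise distinct — holds.
C5: x3 = 4 is not in {5, 3, 1} — does not hold.
C6: 5x6 − 5x3 = 5(12) − 5(4) = 40 — holds.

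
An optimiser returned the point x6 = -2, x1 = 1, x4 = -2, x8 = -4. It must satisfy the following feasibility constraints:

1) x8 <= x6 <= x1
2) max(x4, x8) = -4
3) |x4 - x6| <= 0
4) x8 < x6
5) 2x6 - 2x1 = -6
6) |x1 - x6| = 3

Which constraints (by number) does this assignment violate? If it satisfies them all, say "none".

1) values -4 <= -2 <= 1  OK
2) max(-2, -4) = -2, not -4  FAIL
3) |-2 - (-2)| = 0; 0 ≤ 0  OK
4) x8 = -4, x6 = -2; -4 < -2  OK
5) 2x6 - 2x1 = 2(-2) - 2(1) = -6  OK
6) |1 - (-2)| = 3  OK

No — constraint 2 is not satisfied.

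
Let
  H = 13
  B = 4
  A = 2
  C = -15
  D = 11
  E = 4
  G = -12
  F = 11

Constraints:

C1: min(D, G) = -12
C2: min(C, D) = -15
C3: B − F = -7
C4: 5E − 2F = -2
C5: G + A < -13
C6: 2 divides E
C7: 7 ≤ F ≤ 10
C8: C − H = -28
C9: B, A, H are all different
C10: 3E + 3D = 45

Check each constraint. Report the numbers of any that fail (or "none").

C1: min(11, -12) = -12 — holds.
C2: min(-15, 11) = -15 — holds.
C3: B − F = 4 − 11 = -7 — holds.
C4: 5E − 2F = 5(4) − 2(11) = -2 — holds.
C5: G + A = -12 + 2 = -10; -10 ≥ -13, bound -13 not met — fails.
C6: 4 / 2 = 2, so 2 divides 4 — holds.
C7: F = 11 is outside [7, 10] — fails.
C8: C − H = -15 − 13 = -28 — holds.
C9: values 4, 2, 13 are pairwise distinct — holds.
C10: 3E + 3D = 3(4) + 3(11) = 45 — holds.

Violated: 5, 7.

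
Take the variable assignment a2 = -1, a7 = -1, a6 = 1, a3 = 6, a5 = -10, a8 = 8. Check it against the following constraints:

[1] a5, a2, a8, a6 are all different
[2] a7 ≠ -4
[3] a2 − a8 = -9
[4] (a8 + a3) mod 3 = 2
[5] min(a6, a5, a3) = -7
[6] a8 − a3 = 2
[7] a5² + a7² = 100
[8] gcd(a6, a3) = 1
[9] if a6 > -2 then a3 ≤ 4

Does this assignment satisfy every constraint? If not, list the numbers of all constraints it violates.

Violated: 5, 7, 9.

[1] values -10, -1, 8, 1 are pairwise distinct  yes
[2] a7 = -1, and -1 ≠ -4  yes
[3] a2 − a8 = -1 − 8 = -9  yes
[4] a8 + a3 = 14; 14 mod 3 = 2  yes
[5] min(1, -10, 6) = -10, not -7  no
[6] a8 − a3 = 8 − 6 = 2  yes
[7] a5² + a7² = (-10)² + (-1)² = 100 + 1 = 101, not 100  no
[8] gcd(1, 6) = 1  yes
[9] a6 = 1 > -2, so we need a3 ≤ 4; but a3 = 6 > 4  no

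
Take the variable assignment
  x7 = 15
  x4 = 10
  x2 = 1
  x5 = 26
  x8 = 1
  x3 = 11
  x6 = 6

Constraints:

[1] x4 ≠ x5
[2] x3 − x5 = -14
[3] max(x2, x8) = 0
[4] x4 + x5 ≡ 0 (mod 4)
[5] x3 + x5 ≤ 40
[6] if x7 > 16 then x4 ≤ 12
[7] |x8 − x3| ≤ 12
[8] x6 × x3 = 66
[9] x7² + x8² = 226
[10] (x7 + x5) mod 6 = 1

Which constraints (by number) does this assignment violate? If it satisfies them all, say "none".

[1] x4 = 10, x5 = 26; distinct  yes
[2] x3 − x5 = 11 − 26 = -15, not -14  no
[3] max(1, 1) = 1, not 0  no
[4] x4 + x5 = 36; 36 mod 4 = 0  yes
[5] x3 + x5 = 11 + 26 = 37; 37 ≤ 40  yes
[6] x7 = 15, not > 16; antecedent false, conditional vacuously true  yes
[7] |1 − 11| = 10; 10 ≤ 12  yes
[8] x6 × x3 = 6 × 11 = 66  yes
[9] x7² + x8² = 15² + 1² = 225 + 1 = 226  yes
[10] x7 + x5 = 41; 41 mod 6 = 5, not 1  no

Constraints 2, 3, 10 do not hold.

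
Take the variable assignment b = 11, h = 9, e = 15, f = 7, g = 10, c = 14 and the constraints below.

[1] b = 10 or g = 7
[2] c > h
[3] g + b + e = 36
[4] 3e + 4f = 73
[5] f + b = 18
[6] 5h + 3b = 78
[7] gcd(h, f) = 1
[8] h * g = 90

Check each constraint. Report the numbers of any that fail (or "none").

[1] b = 11 ≠ 10 and g = 10 ≠ 7; both disjuncts false — fails.
[2] c = 14, h = 9; 14 > 9 — holds.
[3] g + b + e = 10 + 11 + 15 = 36 — holds.
[4] 3e + 4f = 3(15) + 4(7) = 73 — holds.
[5] f + b = 7 + 11 = 18 — holds.
[6] 5h + 3b = 5(9) + 3(11) = 78 — holds.
[7] gcd(9, 7) = 1 — holds.
[8] h * g = 9 * 10 = 90 — holds.

Violated: 1.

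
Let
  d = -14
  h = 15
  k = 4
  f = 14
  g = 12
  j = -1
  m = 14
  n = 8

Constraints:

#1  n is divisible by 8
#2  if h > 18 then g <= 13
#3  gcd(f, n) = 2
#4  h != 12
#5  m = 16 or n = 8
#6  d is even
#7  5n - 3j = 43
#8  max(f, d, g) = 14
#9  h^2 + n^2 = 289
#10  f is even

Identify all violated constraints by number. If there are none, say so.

#1 8 / 8 = 1, so 8 divides 8 — holds.
#2 h = 15, not > 18; antecedent false, conditional vacuously true — holds.
#3 gcd(14, 8) = 2 — holds.
#4 h = 15, and 15 ≠ 12 — holds.
#5 m = 14 ≠ 16, but n = 8 = 8 (second disjunct) — holds.
#6 d = -14 is even — holds.
#7 5n - 3j = 5(8) - 3(-1) = 43 — holds.
#8 max(14, -14, 12) = 14 — holds.
#9 h^2 + n^2 = 15^2 + 8^2 = 225 + 64 = 289 — holds.
#10 f = 14 is even — holds.

No violations.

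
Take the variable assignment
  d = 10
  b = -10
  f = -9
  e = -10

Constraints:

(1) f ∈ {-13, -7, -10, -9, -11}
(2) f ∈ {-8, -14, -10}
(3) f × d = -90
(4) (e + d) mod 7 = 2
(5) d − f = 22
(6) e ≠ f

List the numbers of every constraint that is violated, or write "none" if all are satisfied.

(1) f = -9 is in {-13, -7, -10, -9, -11}  ✓
(2) f = -9 is not in {-8, -14, -10}  ✗
(3) f × d = -9 × 10 = -90  ✓
(4) e + d = 0; 0 mod 7 = 0, not 2  ✗
(5) d − f = 10 − (-9) = 19, not 22  ✗
(6) e = -10, f = -9; distinct  ✓

Constraints 2, 4, and 5 do not hold.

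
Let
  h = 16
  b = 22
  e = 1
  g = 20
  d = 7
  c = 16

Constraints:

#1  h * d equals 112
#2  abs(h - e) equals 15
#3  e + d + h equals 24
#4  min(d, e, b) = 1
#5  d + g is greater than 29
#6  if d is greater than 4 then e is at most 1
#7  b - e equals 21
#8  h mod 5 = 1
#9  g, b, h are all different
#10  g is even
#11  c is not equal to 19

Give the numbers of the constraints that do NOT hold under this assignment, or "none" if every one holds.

#1 h * d = 16 * 7 = 112 — holds.
#2 abs(16 - 1) = 15 — holds.
#3 e + d + h = 1 + 7 + 16 = 24 — holds.
#4 min(7, 1, 22) = 1 — holds.
#5 d + g = 7 + 20 = 27; 27 ≤ 29, bound 29 not met — fails.
#6 d = 7 > 4, so we need e ≤ 1; e = 1 ≤ 1 — holds.
#7 b - e = 22 - 1 = 21 — holds.
#8 16 mod 5 = 1 — holds.
#9 values 20, 22, 16 are pairwise distinct — holds.
#10 g = 20 is even — holds.
#11 c = 16, and 16 ≠ 19 — holds.

Constraint 5 is violated.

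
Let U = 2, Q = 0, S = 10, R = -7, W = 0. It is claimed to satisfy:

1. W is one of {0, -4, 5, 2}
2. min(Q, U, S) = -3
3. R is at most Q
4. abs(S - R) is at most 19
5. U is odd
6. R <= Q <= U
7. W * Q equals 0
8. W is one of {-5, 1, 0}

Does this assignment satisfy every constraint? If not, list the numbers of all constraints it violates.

1. W = 0 is in {0, -4, 5, 2} — OK.
2. min(0, 2, 10) = 0, not -3 — violated.
3. R = -7, Q = 0; -7 ≤ 0 — OK.
4. abs(10 - (-7)) = 17; 17 ≤ 19 — OK.
5. U = 2 is even — violated.
6. values -7 <= 0 <= 2 — OK.
7. W * Q = 0 * 0 = 0 — OK.
8. W = 0 is in {-5, 1, 0} — OK.

No — constraints 2 and 5 are not satisfied.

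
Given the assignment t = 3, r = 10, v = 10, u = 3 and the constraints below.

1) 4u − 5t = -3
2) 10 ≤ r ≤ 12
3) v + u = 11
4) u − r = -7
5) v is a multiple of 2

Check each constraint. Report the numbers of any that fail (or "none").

The assignment fails constraint 3.

1) 4u − 5t = 4(3) − 5(3) = -3  ✔
2) r = 10 lies in [10, 12]  ✔
3) v + u = 10 + 3 = 13, not 11  ✘
4) u − r = 3 − 10 = -7  ✔
5) 10 / 2 = 5, so 2 divides 10  ✔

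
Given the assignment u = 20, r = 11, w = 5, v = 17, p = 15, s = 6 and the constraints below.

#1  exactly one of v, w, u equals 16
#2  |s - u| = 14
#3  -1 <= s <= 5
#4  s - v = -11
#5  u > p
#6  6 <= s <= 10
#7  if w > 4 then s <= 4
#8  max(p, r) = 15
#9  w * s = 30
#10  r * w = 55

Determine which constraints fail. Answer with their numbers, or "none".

Constraints 1, 3, and 7 are violated.

#1 v=17, w=5, u=20; 0 of them equal 16, not exactly one — fails.
#2 |6 - 20| = 14 — holds.
#3 s = 6 is outside [-1, 5] — fails.
#4 s - v = 6 - 17 = -11 — holds.
#5 u = 20, p = 15; 20 > 15 — holds.
#6 s = 6 lies in [6, 10] — holds.
#7 w = 5 > 4, so we need s ≤ 4; but s = 6 > 4 — fails.
#8 max(15, 11) = 15 — holds.
#9 w * s = 5 * 6 = 30 — holds.
#10 r * w = 11 * 5 = 55 — holds.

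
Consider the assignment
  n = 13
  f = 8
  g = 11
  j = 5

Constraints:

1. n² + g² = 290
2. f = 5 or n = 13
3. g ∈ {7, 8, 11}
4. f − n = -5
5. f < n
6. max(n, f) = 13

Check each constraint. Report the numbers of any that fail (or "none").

1. n² + g² = 13² + 11² = 169 + 121 = 290  ✓
2. f = 8 ≠ 5, but n = 13 = 13 (second disjunct)  ✓
3. g = 11 is in {7, 8, 11}  ✓
4. f − n = 8 − 13 = -5  ✓
5. f = 8, n = 13; 8 < 13  ✓
6. max(13, 8) = 13  ✓

Yes — all constraints hold.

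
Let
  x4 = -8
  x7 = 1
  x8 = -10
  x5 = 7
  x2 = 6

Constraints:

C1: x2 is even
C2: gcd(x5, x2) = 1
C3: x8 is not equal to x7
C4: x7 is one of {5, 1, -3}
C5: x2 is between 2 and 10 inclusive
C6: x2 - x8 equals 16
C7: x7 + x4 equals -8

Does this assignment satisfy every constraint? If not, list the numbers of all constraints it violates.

C1: x2 = 6 is even — OK.
C2: gcd(7, 6) = 1 — OK.
C3: x8 = -10, x7 = 1; distinct — OK.
C4: x7 = 1 is in {5, 1, -3} — OK.
C5: x2 = 6 lies in [2, 10] — OK.
C6: x2 - x8 = 6 - (-10) = 16 — OK.
C7: x7 + x4 = 1 + (-8) = -7, not -8 — violated.

No — constraint 7 is not satisfied.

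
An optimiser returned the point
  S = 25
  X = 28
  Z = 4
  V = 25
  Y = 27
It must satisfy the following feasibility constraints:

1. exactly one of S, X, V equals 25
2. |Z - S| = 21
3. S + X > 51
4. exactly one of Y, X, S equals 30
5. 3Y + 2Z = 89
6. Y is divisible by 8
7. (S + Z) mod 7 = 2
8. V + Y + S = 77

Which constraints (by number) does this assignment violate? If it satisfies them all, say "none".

The assignment fails constraints 1, 4, 6, 7.

1. S=25, X=28, V=25; 2 of them equal 25, not exactly one  ✘
2. |4 - 25| = 21  ✔
3. S + X = 25 + 28 = 53; 53 > 51  ✔
4. Y=27, X=28, S=25; 0 of them equal 30, not exactly one  ✘
5. 3Y + 2Z = 3(27) + 2(4) = 89  ✔
6. 27 = 8*3 + 3, so 8 does not divide 27  ✘
7. S + Z = 29; 29 mod 7 = 1, not 2  ✘
8. V + Y + S = 25 + 27 + 25 = 77  ✔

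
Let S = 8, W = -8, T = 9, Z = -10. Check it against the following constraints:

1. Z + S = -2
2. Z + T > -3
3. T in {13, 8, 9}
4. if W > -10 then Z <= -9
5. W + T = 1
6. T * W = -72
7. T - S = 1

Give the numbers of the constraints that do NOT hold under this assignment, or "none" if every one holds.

1. Z + S = -10 + 8 = -2 — holds.
2. Z + T = -10 + 9 = -1; -1 > -3 — holds.
3. T = 9 is in {13, 8, 9} — holds.
4. W = -8 > -10, so we need Z ≤ -9; Z = -10 ≤ -9 — holds.
5. W + T = -8 + 9 = 1 — holds.
6. T * W = 9 * (-8) = -72 — holds.
7. T - S = 9 - 8 = 1 — holds.

All constraints are satisfied.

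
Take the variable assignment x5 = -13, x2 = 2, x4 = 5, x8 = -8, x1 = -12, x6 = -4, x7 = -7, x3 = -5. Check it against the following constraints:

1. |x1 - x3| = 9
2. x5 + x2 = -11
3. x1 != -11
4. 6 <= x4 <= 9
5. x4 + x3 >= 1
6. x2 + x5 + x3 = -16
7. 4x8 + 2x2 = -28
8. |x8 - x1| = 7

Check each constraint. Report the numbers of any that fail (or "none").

1. |-12 - (-5)| = 7, not 9  no
2. x5 + x2 = -13 + 2 = -11  yes
3. x1 = -12, and -12 ≠ -11  yes
4. x4 = 5 is outside [6, 9]  no
5. x4 + x3 = 5 + (-5) = 0; 0 < 1, bound 1 not met  no
6. x2 + x5 + x3 = 2 + (-13) + (-5) = -16  yes
7. 4x8 + 2x2 = 4(-8) + 2(2) = -28  yes
8. |-8 - (-12)| = 4, not 7  no

Violated: 1, 4, 5, 8.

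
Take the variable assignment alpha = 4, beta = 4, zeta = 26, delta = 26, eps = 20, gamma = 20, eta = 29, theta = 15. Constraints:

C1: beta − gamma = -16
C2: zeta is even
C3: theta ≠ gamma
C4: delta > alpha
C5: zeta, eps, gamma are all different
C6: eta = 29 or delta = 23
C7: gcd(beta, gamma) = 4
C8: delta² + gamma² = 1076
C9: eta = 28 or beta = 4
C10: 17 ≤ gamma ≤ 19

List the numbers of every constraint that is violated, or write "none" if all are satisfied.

The assignment fails constraints 5 and 10.

C1: beta − gamma = 4 − 20 = -16  true
C2: zeta = 26 is even  true
C3: theta = 15, gamma = 20; distinct  true
C4: delta = 26, alpha = 4; 26 > 4  true
C5: eps = gamma = 20, not all different  false
C6: eta = 29 = 29 (first disjunct)  true
C7: gcd(4, 20) = 4  true
C8: delta² + gamma² = 26² + 20² = 676 + 400 = 1076  true
C9: eta = 29 ≠ 28, but beta = 4 = 4 (second disjunct)  true
C10: gamma = 20 is outside [17, 19]  false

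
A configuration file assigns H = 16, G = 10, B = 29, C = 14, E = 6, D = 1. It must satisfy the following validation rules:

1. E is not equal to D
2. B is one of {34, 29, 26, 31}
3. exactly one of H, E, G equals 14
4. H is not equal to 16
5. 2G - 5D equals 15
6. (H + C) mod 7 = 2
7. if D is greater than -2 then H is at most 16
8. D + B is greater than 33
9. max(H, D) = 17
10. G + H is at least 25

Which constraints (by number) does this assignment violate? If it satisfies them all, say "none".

1. E = 6, D = 1; distinct — holds.
2. B = 29 is in {34, 29, 26, 31} — holds.
3. H=16, E=6, G=10; 0 of them equal 14, not exactly one — fails.
4. H = 16, but 16 is required to differ — fails.
5. 2G - 5D = 2(10) - 5(1) = 15 — holds.
6. H + C = 30; 30 mod 7 = 2 — holds.
7. D = 1 > -2, so we need H ≤ 16; H = 16 ≤ 16 — holds.
8. D + B = 1 + 29 = 30; 30 ≤ 33, bound 33 not met — fails.
9. max(16, 1) = 16, not 17 — fails.
10. G + H = 10 + 16 = 26; 26 ≥ 25 — holds.

Constraints 3, 4, 8, and 9 are violated.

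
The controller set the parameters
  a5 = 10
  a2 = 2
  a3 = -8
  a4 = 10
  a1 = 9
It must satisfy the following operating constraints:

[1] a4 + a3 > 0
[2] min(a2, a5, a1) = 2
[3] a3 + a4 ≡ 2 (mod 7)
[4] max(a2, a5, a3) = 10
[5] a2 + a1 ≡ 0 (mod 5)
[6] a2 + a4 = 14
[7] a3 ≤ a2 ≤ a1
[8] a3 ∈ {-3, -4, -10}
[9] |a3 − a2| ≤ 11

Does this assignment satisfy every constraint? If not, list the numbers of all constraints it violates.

[1] a4 + a3 = 10 + (-8) = 2; 2 > 0 — holds.
[2] min(2, 10, 9) = 2 — holds.
[3] a3 + a4 = 2; 2 mod 7 = 2 — holds.
[4] max(2, 10, -8) = 10 — holds.
[5] a2 + a1 = 11; 11 mod 5 = 1, not 0 — fails.
[6] a2 + a4 = 2 + 10 = 12, not 14 — fails.
[7] values -8 ≤ 2 ≤ 9 — holds.
[8] a3 = -8 is not in {-3, -4, -10} — fails.
[9] |-8 − 2| = 10; 10 ≤ 11 — holds.

Constraints 5, 6, and 8 do not hold.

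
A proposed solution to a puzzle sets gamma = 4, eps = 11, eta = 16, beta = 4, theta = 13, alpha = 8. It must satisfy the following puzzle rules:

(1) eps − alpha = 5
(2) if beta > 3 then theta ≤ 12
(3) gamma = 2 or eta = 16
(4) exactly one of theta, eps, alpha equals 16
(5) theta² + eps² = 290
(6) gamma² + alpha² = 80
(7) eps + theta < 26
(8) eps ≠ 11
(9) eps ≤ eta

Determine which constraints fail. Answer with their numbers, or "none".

No — constraints 1, 2, 4, 8 are not satisfied.

(1) eps − alpha = 11 − 8 = 3, not 5  ✗
(2) beta = 4 > 3, so we need theta ≤ 12; but theta = 13 > 12  ✗
(3) gamma = 4 ≠ 2, but eta = 16 = 16 (second disjunct)  ✓
(4) theta=13, eps=11, alpha=8; 0 of them equal 16, not exactly one  ✗
(5) theta² + eps² = 13² + 11² = 169 + 121 = 290  ✓
(6) gamma² + alpha² = 4² + 8² = 16 + 64 = 80  ✓
(7) eps + theta = 11 + 13 = 24; 24 < 26  ✓
(8) eps = 11, but 11 is required to differ  ✗
(9) eps = 11, eta = 16; 11 ≤ 16  ✓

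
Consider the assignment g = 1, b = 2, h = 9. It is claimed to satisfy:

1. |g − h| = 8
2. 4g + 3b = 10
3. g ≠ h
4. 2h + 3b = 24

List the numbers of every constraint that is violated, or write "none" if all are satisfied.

No violations.

1. |1 − 9| = 8  ✓
2. 4g + 3b = 4(1) + 3(2) = 10  ✓
3. g = 1, h = 9; distinct  ✓
4. 2h + 3b = 2(9) + 3(2) = 24  ✓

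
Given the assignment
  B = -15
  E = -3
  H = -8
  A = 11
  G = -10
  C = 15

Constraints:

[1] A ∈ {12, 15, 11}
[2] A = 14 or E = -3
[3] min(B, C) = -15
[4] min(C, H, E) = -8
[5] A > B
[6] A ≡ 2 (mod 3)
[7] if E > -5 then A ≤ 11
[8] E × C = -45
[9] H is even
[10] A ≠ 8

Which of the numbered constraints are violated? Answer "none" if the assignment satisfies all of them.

The assignment satisfies every constraint.

[1] A = 11 is in {12, 15, 11}  holds
[2] A = 11 ≠ 14, but E = -3 = -3 (second disjunct)  holds
[3] min(-15, 15) = -15  holds
[4] min(15, -8, -3) = -8  holds
[5] A = 11, B = -15; 11 > -15  holds
[6] 11 mod 3 = 2  holds
[7] E = -3 > -5, so we need A ≤ 11; A = 11 ≤ 11  holds
[8] E × C = -3 × 15 = -45  holds
[9] H = -8 is even  holds
[10] A = 11, and 11 ≠ 8  holds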